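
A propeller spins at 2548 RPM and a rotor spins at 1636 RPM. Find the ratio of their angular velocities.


Given: RPM_A = 2548, RPM_B = 1636
omega = 2*pi*RPM/60, so omega_A/omega_B = RPM_A / RPM_B
omega_A/omega_B = 2548 / 1636
omega_A/omega_B = 637/409

637/409


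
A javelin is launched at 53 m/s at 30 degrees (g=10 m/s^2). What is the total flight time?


Given: v0 = 53 m/s, theta = 30 deg, g = 10 m/s^2
sin(30) = 1/2
Using T = 2*v0*sin(theta) / g
T = 2*53*1/2 / 10
T = 53 / 10
T = 53/10 s

53/10 s


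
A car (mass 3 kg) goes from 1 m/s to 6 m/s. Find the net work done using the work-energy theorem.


Given: m = 3 kg, v0 = 1 m/s, v = 6 m/s
Using W = (1/2)*m*(v^2 - v0^2)
v^2 = 6^2 = 36
v0^2 = 1^2 = 1
v^2 - v0^2 = 36 - 1 = 35
W = (1/2)*3*35 = 105/2 J

105/2 J


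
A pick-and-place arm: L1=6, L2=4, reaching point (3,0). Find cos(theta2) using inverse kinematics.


Given: L1 = 6, L2 = 4, target (x, y) = (3, 0)
Using cos(theta2) = (x^2 + y^2 - L1^2 - L2^2) / (2*L1*L2)
x^2 + y^2 = 3^2 + 0 = 9
L1^2 + L2^2 = 36 + 16 = 52
Numerator = 9 - 52 = -43
Denominator = 2*6*4 = 48
cos(theta2) = -43/48 = -43/48

-43/48


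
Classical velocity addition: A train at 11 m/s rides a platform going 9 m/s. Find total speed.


Given: object velocity = 11 m/s, platform velocity = 9 m/s (same direction)
Using classical velocity addition: v_total = v_object + v_platform
v_total = 11 + 9
v_total = 20 m/s

20 m/s


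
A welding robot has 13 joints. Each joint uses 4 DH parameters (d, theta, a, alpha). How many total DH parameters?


Given: 13 joints, 4 DH parameters per joint (d, theta, a, alpha)
Total DH parameters = number_of_joints * 4
Total = 13 * 4
Total = 52

52


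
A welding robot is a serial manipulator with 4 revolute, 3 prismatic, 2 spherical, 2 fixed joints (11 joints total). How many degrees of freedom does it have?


Given: serial robot with 4 revolute, 3 prismatic, 2 spherical, 2 fixed joints
DOF contribution per joint type: revolute=1, prismatic=1, spherical=3, fixed=0
DOF = 4*1 + 3*1 + 2*3 + 2*0
DOF = 13

13


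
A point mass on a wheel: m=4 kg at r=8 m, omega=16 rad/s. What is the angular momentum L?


Given: m = 4 kg, r = 8 m, omega = 16 rad/s
For a point mass: I = m*r^2
I = 4*8^2 = 4*64 = 256
L = I*omega = 256*16
L = 4096 kg*m^2/s

4096 kg*m^2/s


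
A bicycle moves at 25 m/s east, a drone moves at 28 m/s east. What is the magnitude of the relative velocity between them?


Given: v_A = 25 m/s east, v_B = 28 m/s east
Both move in the same direction; relative speed = |v_A - v_B|
|25 - 28| = |-3|
= 3 m/s

3 m/s


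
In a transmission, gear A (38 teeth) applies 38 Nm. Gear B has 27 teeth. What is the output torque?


Given: N1 = 38, N2 = 27, T1 = 38 Nm
Using T2/T1 = N2/N1
T2 = T1 * N2 / N1
T2 = 38 * 27 / 38
T2 = 1026 / 38
T2 = 27 Nm

27 Nm


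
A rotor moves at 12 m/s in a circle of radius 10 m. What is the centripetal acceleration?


Given: v = 12 m/s, r = 10 m
Using a_c = v^2 / r
a_c = 12^2 / 10
a_c = 144 / 10
a_c = 72/5 m/s^2

72/5 m/s^2


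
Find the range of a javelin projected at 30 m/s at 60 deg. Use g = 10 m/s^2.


Given: v0 = 30 m/s, theta = 60 deg, g = 10 m/s^2
sin(2*60) = sin(120) = sqrt(3)/2
Using R = v0^2 * sin(2*theta) / g
R = 30^2 * (sqrt(3)/2) / 10
R = 900 * sqrt(3) / 20
R = 45*sqrt(3) m

45*sqrt(3) m


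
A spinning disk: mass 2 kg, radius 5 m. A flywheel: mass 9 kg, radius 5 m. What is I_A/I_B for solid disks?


Given: M1=2 kg, R1=5 m, M2=9 kg, R2=5 m
For a disk: I = (1/2)*M*R^2, so I_A/I_B = (M1*R1^2)/(M2*R2^2)
M1*R1^2 = 2*25 = 50
M2*R2^2 = 9*25 = 225
I_A/I_B = 50/225 = 2/9

2/9


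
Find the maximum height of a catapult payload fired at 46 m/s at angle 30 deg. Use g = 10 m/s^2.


Given: v0 = 46 m/s, theta = 30 deg, g = 10 m/s^2
sin^2(30) = 1/4
Using H = v0^2 * sin^2(theta) / (2*g)
H = 46^2 * 1/4 / (2*10)
H = 2116 * 1/4 / 20
H = 529 / 20
H = 529/20 m

529/20 m


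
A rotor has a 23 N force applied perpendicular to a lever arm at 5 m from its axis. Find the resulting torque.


Given: F = 23 N, r = 5 m, angle = 90 deg (perpendicular)
Using tau = F * r * sin(90)
sin(90) = 1
tau = 23 * 5 * 1
tau = 115 Nm

115 Nm


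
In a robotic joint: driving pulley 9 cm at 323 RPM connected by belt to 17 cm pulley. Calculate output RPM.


Given: D1 = 9 cm, w1 = 323 RPM, D2 = 17 cm
Using D1*w1 = D2*w2
w2 = D1*w1 / D2
w2 = 9*323 / 17
w2 = 2907 / 17
w2 = 171 RPM

171 RPM


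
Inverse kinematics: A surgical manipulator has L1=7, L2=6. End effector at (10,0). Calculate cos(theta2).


Given: L1 = 7, L2 = 6, target (x, y) = (10, 0)
Using cos(theta2) = (x^2 + y^2 - L1^2 - L2^2) / (2*L1*L2)
x^2 + y^2 = 10^2 + 0 = 100
L1^2 + L2^2 = 49 + 36 = 85
Numerator = 100 - 85 = 15
Denominator = 2*7*6 = 84
cos(theta2) = 15/84 = 5/28

5/28


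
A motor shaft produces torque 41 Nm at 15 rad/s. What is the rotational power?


Given: tau = 41 Nm, omega = 15 rad/s
Using P = tau * omega
P = 41 * 15
P = 615 W

615 W


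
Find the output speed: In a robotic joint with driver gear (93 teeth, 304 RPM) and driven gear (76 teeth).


Given: N1 = 93 teeth, w1 = 304 RPM, N2 = 76 teeth
Using N1*w1 = N2*w2
w2 = N1*w1 / N2
w2 = 93*304 / 76
w2 = 28272 / 76
w2 = 372 RPM

372 RPM


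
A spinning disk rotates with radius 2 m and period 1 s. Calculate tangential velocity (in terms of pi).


Given: radius r = 2 m, period T = 1 s
Using v = 2*pi*r / T
v = 2*pi*2 / 1
v = 4*pi / 1
v = 4*pi m/s

4*pi m/s


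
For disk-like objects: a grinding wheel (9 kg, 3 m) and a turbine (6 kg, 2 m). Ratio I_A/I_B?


Given: M1=9 kg, R1=3 m, M2=6 kg, R2=2 m
For a disk: I = (1/2)*M*R^2, so I_A/I_B = (M1*R1^2)/(M2*R2^2)
M1*R1^2 = 9*9 = 81
M2*R2^2 = 6*4 = 24
I_A/I_B = 81/24 = 27/8

27/8


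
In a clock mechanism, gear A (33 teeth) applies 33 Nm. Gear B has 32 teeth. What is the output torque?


Given: N1 = 33, N2 = 32, T1 = 33 Nm
Using T2/T1 = N2/N1
T2 = T1 * N2 / N1
T2 = 33 * 32 / 33
T2 = 1056 / 33
T2 = 32 Nm

32 Nm


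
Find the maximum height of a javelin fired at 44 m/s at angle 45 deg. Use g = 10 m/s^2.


Given: v0 = 44 m/s, theta = 45 deg, g = 10 m/s^2
sin^2(45) = 1/2
Using H = v0^2 * sin^2(theta) / (2*g)
H = 44^2 * 1/2 / (2*10)
H = 1936 * 1/2 / 20
H = 968 / 20
H = 242/5 m

242/5 m


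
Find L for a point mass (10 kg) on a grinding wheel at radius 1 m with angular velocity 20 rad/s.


Given: m = 10 kg, r = 1 m, omega = 20 rad/s
For a point mass: I = m*r^2
I = 10*1^2 = 10*1 = 10
L = I*omega = 10*20
L = 200 kg*m^2/s

200 kg*m^2/s


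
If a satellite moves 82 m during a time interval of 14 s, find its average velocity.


Given: distance d = 82 m, time t = 14 s
Using v = d / t
v = 82 / 14
v = 41/7 m/s

41/7 m/s


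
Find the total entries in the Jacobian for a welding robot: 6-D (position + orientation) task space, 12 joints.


Given: task space dimension = 6, joints = 12
Jacobian is a 6 x 12 matrix
Total entries = rows * columns
Total = 6 * 12
Total = 72

72


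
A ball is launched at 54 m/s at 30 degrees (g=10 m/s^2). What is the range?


Given: v0 = 54 m/s, theta = 30 deg, g = 10 m/s^2
sin(2*30) = sin(60) = sqrt(3)/2
Using R = v0^2 * sin(2*theta) / g
R = 54^2 * (sqrt(3)/2) / 10
R = 2916 * sqrt(3) / 20
R = 729/5*sqrt(3) m

729/5*sqrt(3) m


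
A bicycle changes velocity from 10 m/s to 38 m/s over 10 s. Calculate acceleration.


Given: initial velocity v0 = 10 m/s, final velocity v = 38 m/s, time t = 10 s
Using a = (v - v0) / t
a = (38 - 10) / 10
a = 28 / 10
a = 14/5 m/s^2

14/5 m/s^2


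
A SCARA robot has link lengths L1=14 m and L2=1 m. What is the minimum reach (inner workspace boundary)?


Given: L1 = 14 m, L2 = 1 m
For a 2-link planar arm, min reach = |L1 - L2| (second link folded back)
Min reach = |14 - 1|
Min reach = 13 m

13 m


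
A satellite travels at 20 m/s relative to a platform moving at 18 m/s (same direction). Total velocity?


Given: object velocity = 20 m/s, platform velocity = 18 m/s (same direction)
Using classical velocity addition: v_total = v_object + v_platform
v_total = 20 + 18
v_total = 38 m/s

38 m/s


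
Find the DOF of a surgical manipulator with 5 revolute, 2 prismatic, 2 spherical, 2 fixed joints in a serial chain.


Given: serial robot with 5 revolute, 2 prismatic, 2 spherical, 2 fixed joints
DOF contribution per joint type: revolute=1, prismatic=1, spherical=3, fixed=0
DOF = 5*1 + 2*1 + 2*3 + 2*0
DOF = 13

13


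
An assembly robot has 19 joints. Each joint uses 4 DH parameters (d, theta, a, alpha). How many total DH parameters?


Given: 19 joints, 4 DH parameters per joint (d, theta, a, alpha)
Total DH parameters = number_of_joints * 4
Total = 19 * 4
Total = 76

76


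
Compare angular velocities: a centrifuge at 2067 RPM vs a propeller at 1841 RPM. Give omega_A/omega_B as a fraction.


Given: RPM_A = 2067, RPM_B = 1841
omega = 2*pi*RPM/60, so omega_A/omega_B = RPM_A / RPM_B
omega_A/omega_B = 2067 / 1841
omega_A/omega_B = 2067/1841

2067/1841


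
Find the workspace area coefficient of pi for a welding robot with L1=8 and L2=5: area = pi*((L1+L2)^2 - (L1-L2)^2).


Given: L1 = 8, L2 = 5
(L1+L2)^2 = (13)^2 = 169
(L1-L2)^2 = (3)^2 = 9
Difference = 169 - 9 = 160
This equals 4*L1*L2 = 4*8*5 = 160
Workspace area = 160*pi

160


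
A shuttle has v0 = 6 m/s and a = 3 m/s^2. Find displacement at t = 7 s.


Given: v0 = 6 m/s, a = 3 m/s^2, t = 7 s
Using s = v0*t + (1/2)*a*t^2
s = 6*7 + (1/2)*3*7^2
s = 42 + (1/2)*147
s = 42 + 147/2
s = 231/2

231/2 m


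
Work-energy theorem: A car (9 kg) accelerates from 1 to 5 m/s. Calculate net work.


Given: m = 9 kg, v0 = 1 m/s, v = 5 m/s
Using W = (1/2)*m*(v^2 - v0^2)
v^2 = 5^2 = 25
v0^2 = 1^2 = 1
v^2 - v0^2 = 25 - 1 = 24
W = (1/2)*9*24 = 108 J

108 J


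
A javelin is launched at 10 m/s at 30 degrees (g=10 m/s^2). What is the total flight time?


Given: v0 = 10 m/s, theta = 30 deg, g = 10 m/s^2
sin(30) = 1/2
Using T = 2*v0*sin(theta) / g
T = 2*10*1/2 / 10
T = 10 / 10
T = 1 s

1 s


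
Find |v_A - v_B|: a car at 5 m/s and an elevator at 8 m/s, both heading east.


Given: v_A = 5 m/s east, v_B = 8 m/s east
Both move in the same direction; relative speed = |v_A - v_B|
|5 - 8| = |-3|
= 3 m/s

3 m/s


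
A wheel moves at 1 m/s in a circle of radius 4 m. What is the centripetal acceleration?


Given: v = 1 m/s, r = 4 m
Using a_c = v^2 / r
a_c = 1^2 / 4
a_c = 1 / 4
a_c = 1/4 m/s^2

1/4 m/s^2


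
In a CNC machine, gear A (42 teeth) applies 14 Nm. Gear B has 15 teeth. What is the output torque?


Given: N1 = 42, N2 = 15, T1 = 14 Nm
Using T2/T1 = N2/N1
T2 = T1 * N2 / N1
T2 = 14 * 15 / 42
T2 = 210 / 42
T2 = 5 Nm

5 Nm


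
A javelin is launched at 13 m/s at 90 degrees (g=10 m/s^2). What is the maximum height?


Given: v0 = 13 m/s, theta = 90 deg, g = 10 m/s^2
sin^2(90) = 1
Using H = v0^2 * sin^2(theta) / (2*g)
H = 13^2 * 1 / (2*10)
H = 169 * 1 / 20
H = 169 / 20
H = 169/20 m

169/20 m


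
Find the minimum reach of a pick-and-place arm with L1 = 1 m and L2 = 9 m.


Given: L1 = 1 m, L2 = 9 m
For a 2-link planar arm, min reach = |L1 - L2| (second link folded back)
Min reach = |1 - 9|
Min reach = 8 m

8 m


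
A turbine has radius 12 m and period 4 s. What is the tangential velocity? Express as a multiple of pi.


Given: radius r = 12 m, period T = 4 s
Using v = 2*pi*r / T
v = 2*pi*12 / 4
v = 24*pi / 4
v = 6*pi m/s

6*pi m/s


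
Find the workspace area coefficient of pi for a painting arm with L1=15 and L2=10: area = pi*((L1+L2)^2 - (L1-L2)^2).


Given: L1 = 15, L2 = 10
(L1+L2)^2 = (25)^2 = 625
(L1-L2)^2 = (5)^2 = 25
Difference = 625 - 25 = 600
This equals 4*L1*L2 = 4*15*10 = 600
Workspace area = 600*pi

600


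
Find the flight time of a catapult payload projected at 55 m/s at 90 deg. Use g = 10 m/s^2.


Given: v0 = 55 m/s, theta = 90 deg, g = 10 m/s^2
sin(90) = 1
Using T = 2*v0*sin(theta) / g
T = 2*55*1 / 10
T = 110 / 10
T = 11 s

11 s


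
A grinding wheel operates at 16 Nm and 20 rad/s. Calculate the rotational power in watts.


Given: tau = 16 Nm, omega = 20 rad/s
Using P = tau * omega
P = 16 * 20
P = 320 W

320 W


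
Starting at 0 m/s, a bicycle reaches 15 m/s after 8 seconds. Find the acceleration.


Given: initial velocity v0 = 0 m/s, final velocity v = 15 m/s, time t = 8 s
Using a = (v - v0) / t
a = (15 - 0) / 8
a = 15 / 8
a = 15/8 m/s^2

15/8 m/s^2


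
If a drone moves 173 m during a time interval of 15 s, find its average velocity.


Given: distance d = 173 m, time t = 15 s
Using v = d / t
v = 173 / 15
v = 173/15 m/s

173/15 m/s


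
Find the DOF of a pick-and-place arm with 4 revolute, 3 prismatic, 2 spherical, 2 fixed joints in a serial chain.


Given: serial robot with 4 revolute, 3 prismatic, 2 spherical, 2 fixed joints
DOF contribution per joint type: revolute=1, prismatic=1, spherical=3, fixed=0
DOF = 4*1 + 3*1 + 2*3 + 2*0
DOF = 13

13


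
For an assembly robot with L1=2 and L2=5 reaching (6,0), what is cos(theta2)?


Given: L1 = 2, L2 = 5, target (x, y) = (6, 0)
Using cos(theta2) = (x^2 + y^2 - L1^2 - L2^2) / (2*L1*L2)
x^2 + y^2 = 6^2 + 0 = 36
L1^2 + L2^2 = 4 + 25 = 29
Numerator = 36 - 29 = 7
Denominator = 2*2*5 = 20
cos(theta2) = 7/20 = 7/20

7/20


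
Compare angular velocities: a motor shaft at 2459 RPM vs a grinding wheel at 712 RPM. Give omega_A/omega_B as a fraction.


Given: RPM_A = 2459, RPM_B = 712
omega = 2*pi*RPM/60, so omega_A/omega_B = RPM_A / RPM_B
omega_A/omega_B = 2459 / 712
omega_A/omega_B = 2459/712

2459/712


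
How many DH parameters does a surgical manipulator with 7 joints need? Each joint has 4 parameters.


Given: 7 joints, 4 DH parameters per joint (d, theta, a, alpha)
Total DH parameters = number_of_joints * 4
Total = 7 * 4
Total = 28

28


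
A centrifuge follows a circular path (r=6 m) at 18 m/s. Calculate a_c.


Given: v = 18 m/s, r = 6 m
Using a_c = v^2 / r
a_c = 18^2 / 6
a_c = 324 / 6
a_c = 54 m/s^2

54 m/s^2


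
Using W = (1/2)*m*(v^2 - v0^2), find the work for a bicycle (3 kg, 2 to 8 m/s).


Given: m = 3 kg, v0 = 2 m/s, v = 8 m/s
Using W = (1/2)*m*(v^2 - v0^2)
v^2 = 8^2 = 64
v0^2 = 2^2 = 4
v^2 - v0^2 = 64 - 4 = 60
W = (1/2)*3*60 = 90 J

90 J


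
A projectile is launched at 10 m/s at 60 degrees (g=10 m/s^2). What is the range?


Given: v0 = 10 m/s, theta = 60 deg, g = 10 m/s^2
sin(2*60) = sin(120) = sqrt(3)/2
Using R = v0^2 * sin(2*theta) / g
R = 10^2 * (sqrt(3)/2) / 10
R = 100 * sqrt(3) / 20
R = 5*sqrt(3) m

5*sqrt(3) m


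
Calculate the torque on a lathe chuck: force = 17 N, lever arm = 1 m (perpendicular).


Given: F = 17 N, r = 1 m, angle = 90 deg (perpendicular)
Using tau = F * r * sin(90)
sin(90) = 1
tau = 17 * 1 * 1
tau = 17 Nm

17 Nm


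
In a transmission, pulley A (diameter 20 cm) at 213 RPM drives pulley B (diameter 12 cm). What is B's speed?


Given: D1 = 20 cm, w1 = 213 RPM, D2 = 12 cm
Using D1*w1 = D2*w2
w2 = D1*w1 / D2
w2 = 20*213 / 12
w2 = 4260 / 12
w2 = 355 RPM

355 RPM


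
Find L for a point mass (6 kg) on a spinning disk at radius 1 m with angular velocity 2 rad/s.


Given: m = 6 kg, r = 1 m, omega = 2 rad/s
For a point mass: I = m*r^2
I = 6*1^2 = 6*1 = 6
L = I*omega = 6*2
L = 12 kg*m^2/s

12 kg*m^2/s


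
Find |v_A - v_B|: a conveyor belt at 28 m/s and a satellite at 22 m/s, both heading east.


Given: v_A = 28 m/s east, v_B = 22 m/s east
Both move in the same direction; relative speed = |v_A - v_B|
|28 - 22| = |6|
= 6 m/s

6 m/s


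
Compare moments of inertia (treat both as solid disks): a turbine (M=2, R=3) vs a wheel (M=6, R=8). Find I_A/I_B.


Given: M1=2 kg, R1=3 m, M2=6 kg, R2=8 m
For a disk: I = (1/2)*M*R^2, so I_A/I_B = (M1*R1^2)/(M2*R2^2)
M1*R1^2 = 2*9 = 18
M2*R2^2 = 6*64 = 384
I_A/I_B = 18/384 = 3/64

3/64


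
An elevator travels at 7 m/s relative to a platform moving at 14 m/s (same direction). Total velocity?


Given: object velocity = 7 m/s, platform velocity = 14 m/s (same direction)
Using classical velocity addition: v_total = v_object + v_platform
v_total = 7 + 14
v_total = 21 m/s

21 m/s


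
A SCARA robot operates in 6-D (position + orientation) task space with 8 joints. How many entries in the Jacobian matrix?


Given: task space dimension = 6, joints = 8
Jacobian is a 6 x 8 matrix
Total entries = rows * columns
Total = 6 * 8
Total = 48

48


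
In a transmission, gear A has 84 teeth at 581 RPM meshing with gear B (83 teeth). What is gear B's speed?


Given: N1 = 84 teeth, w1 = 581 RPM, N2 = 83 teeth
Using N1*w1 = N2*w2
w2 = N1*w1 / N2
w2 = 84*581 / 83
w2 = 48804 / 83
w2 = 588 RPM

588 RPM


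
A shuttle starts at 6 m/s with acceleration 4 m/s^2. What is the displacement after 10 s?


Given: v0 = 6 m/s, a = 4 m/s^2, t = 10 s
Using s = v0*t + (1/2)*a*t^2
s = 6*10 + (1/2)*4*10^2
s = 60 + (1/2)*400
s = 60 + 200
s = 260

260 m


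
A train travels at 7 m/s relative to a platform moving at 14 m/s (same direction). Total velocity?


Given: object velocity = 7 m/s, platform velocity = 14 m/s (same direction)
Using classical velocity addition: v_total = v_object + v_platform
v_total = 7 + 14
v_total = 21 m/s

21 m/s


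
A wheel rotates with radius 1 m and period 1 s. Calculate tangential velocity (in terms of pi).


Given: radius r = 1 m, period T = 1 s
Using v = 2*pi*r / T
v = 2*pi*1 / 1
v = 2*pi / 1
v = 2*pi m/s

2*pi m/s


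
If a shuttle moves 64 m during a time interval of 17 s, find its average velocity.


Given: distance d = 64 m, time t = 17 s
Using v = d / t
v = 64 / 17
v = 64/17 m/s

64/17 m/s


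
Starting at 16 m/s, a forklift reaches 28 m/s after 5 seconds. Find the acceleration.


Given: initial velocity v0 = 16 m/s, final velocity v = 28 m/s, time t = 5 s
Using a = (v - v0) / t
a = (28 - 16) / 5
a = 12 / 5
a = 12/5 m/s^2

12/5 m/s^2


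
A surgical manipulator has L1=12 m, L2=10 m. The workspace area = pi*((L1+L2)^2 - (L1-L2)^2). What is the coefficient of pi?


Given: L1 = 12, L2 = 10
(L1+L2)^2 = (22)^2 = 484
(L1-L2)^2 = (2)^2 = 4
Difference = 484 - 4 = 480
This equals 4*L1*L2 = 4*12*10 = 480
Workspace area = 480*pi

480


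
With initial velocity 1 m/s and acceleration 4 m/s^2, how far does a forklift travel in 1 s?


Given: v0 = 1 m/s, a = 4 m/s^2, t = 1 s
Using s = v0*t + (1/2)*a*t^2
s = 1*1 + (1/2)*4*1^2
s = 1 + (1/2)*4
s = 1 + 2
s = 3

3 m


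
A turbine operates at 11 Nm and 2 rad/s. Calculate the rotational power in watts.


Given: tau = 11 Nm, omega = 2 rad/s
Using P = tau * omega
P = 11 * 2
P = 22 W

22 W


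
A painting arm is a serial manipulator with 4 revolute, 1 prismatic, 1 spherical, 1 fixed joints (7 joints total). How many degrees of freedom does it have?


Given: serial robot with 4 revolute, 1 prismatic, 1 spherical, 1 fixed joints
DOF contribution per joint type: revolute=1, prismatic=1, spherical=3, fixed=0
DOF = 4*1 + 1*1 + 1*3 + 1*0
DOF = 8

8


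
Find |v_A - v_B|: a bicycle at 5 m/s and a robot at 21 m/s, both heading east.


Given: v_A = 5 m/s east, v_B = 21 m/s east
Both move in the same direction; relative speed = |v_A - v_B|
|5 - 21| = |-16|
= 16 m/s

16 m/s


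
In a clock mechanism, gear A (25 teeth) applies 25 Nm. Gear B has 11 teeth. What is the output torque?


Given: N1 = 25, N2 = 11, T1 = 25 Nm
Using T2/T1 = N2/N1
T2 = T1 * N2 / N1
T2 = 25 * 11 / 25
T2 = 275 / 25
T2 = 11 Nm

11 Nm


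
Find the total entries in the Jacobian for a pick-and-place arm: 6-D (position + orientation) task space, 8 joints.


Given: task space dimension = 6, joints = 8
Jacobian is a 6 x 8 matrix
Total entries = rows * columns
Total = 6 * 8
Total = 48

48


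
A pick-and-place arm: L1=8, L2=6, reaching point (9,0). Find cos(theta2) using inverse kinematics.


Given: L1 = 8, L2 = 6, target (x, y) = (9, 0)
Using cos(theta2) = (x^2 + y^2 - L1^2 - L2^2) / (2*L1*L2)
x^2 + y^2 = 9^2 + 0 = 81
L1^2 + L2^2 = 64 + 36 = 100
Numerator = 81 - 100 = -19
Denominator = 2*8*6 = 96
cos(theta2) = -19/96 = -19/96

-19/96


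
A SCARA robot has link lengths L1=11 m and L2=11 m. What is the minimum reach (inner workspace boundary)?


Given: L1 = 11 m, L2 = 11 m
For a 2-link planar arm, min reach = |L1 - L2| (second link folded back)
Min reach = |11 - 11|
Min reach = 0 m

0 m


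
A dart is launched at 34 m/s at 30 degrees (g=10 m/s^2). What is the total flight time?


Given: v0 = 34 m/s, theta = 30 deg, g = 10 m/s^2
sin(30) = 1/2
Using T = 2*v0*sin(theta) / g
T = 2*34*1/2 / 10
T = 34 / 10
T = 17/5 s

17/5 s


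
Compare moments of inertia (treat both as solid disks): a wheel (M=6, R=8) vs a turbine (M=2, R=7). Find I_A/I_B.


Given: M1=6 kg, R1=8 m, M2=2 kg, R2=7 m
For a disk: I = (1/2)*M*R^2, so I_A/I_B = (M1*R1^2)/(M2*R2^2)
M1*R1^2 = 6*64 = 384
M2*R2^2 = 2*49 = 98
I_A/I_B = 384/98 = 192/49

192/49


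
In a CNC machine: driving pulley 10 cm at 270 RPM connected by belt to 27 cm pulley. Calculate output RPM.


Given: D1 = 10 cm, w1 = 270 RPM, D2 = 27 cm
Using D1*w1 = D2*w2
w2 = D1*w1 / D2
w2 = 10*270 / 27
w2 = 2700 / 27
w2 = 100 RPM

100 RPM


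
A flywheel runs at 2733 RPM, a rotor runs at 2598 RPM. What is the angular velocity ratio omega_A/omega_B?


Given: RPM_A = 2733, RPM_B = 2598
omega = 2*pi*RPM/60, so omega_A/omega_B = RPM_A / RPM_B
omega_A/omega_B = 2733 / 2598
omega_A/omega_B = 911/866

911/866


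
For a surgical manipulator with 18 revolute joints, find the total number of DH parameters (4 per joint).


Given: 18 joints, 4 DH parameters per joint (d, theta, a, alpha)
Total DH parameters = number_of_joints * 4
Total = 18 * 4
Total = 72

72


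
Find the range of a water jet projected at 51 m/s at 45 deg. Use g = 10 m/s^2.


Given: v0 = 51 m/s, theta = 45 deg, g = 10 m/s^2
sin(2*45) = sin(90) = 1
Using R = v0^2 * sin(2*theta) / g
R = 51^2 * 1 / 10
R = 2601 / 10
R = 2601/10 m

2601/10 m


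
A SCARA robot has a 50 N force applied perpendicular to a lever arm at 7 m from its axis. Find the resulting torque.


Given: F = 50 N, r = 7 m, angle = 90 deg (perpendicular)
Using tau = F * r * sin(90)
sin(90) = 1
tau = 50 * 7 * 1
tau = 350 Nm

350 Nm


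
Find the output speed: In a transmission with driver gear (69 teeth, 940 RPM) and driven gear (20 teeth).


Given: N1 = 69 teeth, w1 = 940 RPM, N2 = 20 teeth
Using N1*w1 = N2*w2
w2 = N1*w1 / N2
w2 = 69*940 / 20
w2 = 64860 / 20
w2 = 3243 RPM

3243 RPM


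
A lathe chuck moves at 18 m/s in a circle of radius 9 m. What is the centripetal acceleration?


Given: v = 18 m/s, r = 9 m
Using a_c = v^2 / r
a_c = 18^2 / 9
a_c = 324 / 9
a_c = 36 m/s^2

36 m/s^2


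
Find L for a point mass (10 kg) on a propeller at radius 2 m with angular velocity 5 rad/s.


Given: m = 10 kg, r = 2 m, omega = 5 rad/s
For a point mass: I = m*r^2
I = 10*2^2 = 10*4 = 40
L = I*omega = 40*5
L = 200 kg*m^2/s

200 kg*m^2/s


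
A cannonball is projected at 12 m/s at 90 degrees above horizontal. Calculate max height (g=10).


Given: v0 = 12 m/s, theta = 90 deg, g = 10 m/s^2
sin^2(90) = 1
Using H = v0^2 * sin^2(theta) / (2*g)
H = 12^2 * 1 / (2*10)
H = 144 * 1 / 20
H = 144 / 20
H = 36/5 m

36/5 m


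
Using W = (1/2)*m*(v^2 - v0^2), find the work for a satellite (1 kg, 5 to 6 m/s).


Given: m = 1 kg, v0 = 5 m/s, v = 6 m/s
Using W = (1/2)*m*(v^2 - v0^2)
v^2 = 6^2 = 36
v0^2 = 5^2 = 25
v^2 - v0^2 = 36 - 25 = 11
W = (1/2)*1*11 = 11/2 J

11/2 J


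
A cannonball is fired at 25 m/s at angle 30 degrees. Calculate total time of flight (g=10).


Given: v0 = 25 m/s, theta = 30 deg, g = 10 m/s^2
sin(30) = 1/2
Using T = 2*v0*sin(theta) / g
T = 2*25*1/2 / 10
T = 25 / 10
T = 5/2 s

5/2 s


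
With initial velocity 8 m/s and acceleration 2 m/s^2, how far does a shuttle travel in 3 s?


Given: v0 = 8 m/s, a = 2 m/s^2, t = 3 s
Using s = v0*t + (1/2)*a*t^2
s = 8*3 + (1/2)*2*3^2
s = 24 + (1/2)*18
s = 24 + 9
s = 33

33 m


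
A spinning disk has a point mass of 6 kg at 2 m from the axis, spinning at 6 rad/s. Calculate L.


Given: m = 6 kg, r = 2 m, omega = 6 rad/s
For a point mass: I = m*r^2
I = 6*2^2 = 6*4 = 24
L = I*omega = 24*6
L = 144 kg*m^2/s

144 kg*m^2/s


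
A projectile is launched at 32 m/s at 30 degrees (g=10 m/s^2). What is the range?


Given: v0 = 32 m/s, theta = 30 deg, g = 10 m/s^2
sin(2*30) = sin(60) = sqrt(3)/2
Using R = v0^2 * sin(2*theta) / g
R = 32^2 * (sqrt(3)/2) / 10
R = 1024 * sqrt(3) / 20
R = 256/5*sqrt(3) m

256/5*sqrt(3) m


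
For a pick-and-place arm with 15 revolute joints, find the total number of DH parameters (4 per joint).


Given: 15 joints, 4 DH parameters per joint (d, theta, a, alpha)
Total DH parameters = number_of_joints * 4
Total = 15 * 4
Total = 60

60


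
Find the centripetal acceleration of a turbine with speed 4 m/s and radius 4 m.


Given: v = 4 m/s, r = 4 m
Using a_c = v^2 / r
a_c = 4^2 / 4
a_c = 16 / 4
a_c = 4 m/s^2

4 m/s^2


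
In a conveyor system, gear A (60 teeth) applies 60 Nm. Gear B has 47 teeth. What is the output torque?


Given: N1 = 60, N2 = 47, T1 = 60 Nm
Using T2/T1 = N2/N1
T2 = T1 * N2 / N1
T2 = 60 * 47 / 60
T2 = 2820 / 60
T2 = 47 Nm

47 Nm


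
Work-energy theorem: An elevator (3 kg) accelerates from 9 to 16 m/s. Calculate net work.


Given: m = 3 kg, v0 = 9 m/s, v = 16 m/s
Using W = (1/2)*m*(v^2 - v0^2)
v^2 = 16^2 = 256
v0^2 = 9^2 = 81
v^2 - v0^2 = 256 - 81 = 175
W = (1/2)*3*175 = 525/2 J

525/2 J


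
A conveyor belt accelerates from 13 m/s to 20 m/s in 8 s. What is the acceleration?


Given: initial velocity v0 = 13 m/s, final velocity v = 20 m/s, time t = 8 s
Using a = (v - v0) / t
a = (20 - 13) / 8
a = 7 / 8
a = 7/8 m/s^2

7/8 m/s^2


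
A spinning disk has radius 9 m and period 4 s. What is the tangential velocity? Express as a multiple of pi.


Given: radius r = 9 m, period T = 4 s
Using v = 2*pi*r / T
v = 2*pi*9 / 4
v = 18*pi / 4
v = 9/2*pi m/s

9/2*pi m/s


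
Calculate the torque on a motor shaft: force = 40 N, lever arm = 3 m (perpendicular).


Given: F = 40 N, r = 3 m, angle = 90 deg (perpendicular)
Using tau = F * r * sin(90)
sin(90) = 1
tau = 40 * 3 * 1
tau = 120 Nm

120 Nm


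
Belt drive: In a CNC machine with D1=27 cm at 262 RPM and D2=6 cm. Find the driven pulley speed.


Given: D1 = 27 cm, w1 = 262 RPM, D2 = 6 cm
Using D1*w1 = D2*w2
w2 = D1*w1 / D2
w2 = 27*262 / 6
w2 = 7074 / 6
w2 = 1179 RPM

1179 RPM


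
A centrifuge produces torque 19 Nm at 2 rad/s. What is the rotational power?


Given: tau = 19 Nm, omega = 2 rad/s
Using P = tau * omega
P = 19 * 2
P = 38 W

38 W


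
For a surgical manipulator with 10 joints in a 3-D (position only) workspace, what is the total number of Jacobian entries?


Given: task space dimension = 3, joints = 10
Jacobian is a 3 x 10 matrix
Total entries = rows * columns
Total = 3 * 10
Total = 30

30


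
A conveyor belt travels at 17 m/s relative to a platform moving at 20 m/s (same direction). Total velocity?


Given: object velocity = 17 m/s, platform velocity = 20 m/s (same direction)
Using classical velocity addition: v_total = v_object + v_platform
v_total = 17 + 20
v_total = 37 m/s

37 m/s


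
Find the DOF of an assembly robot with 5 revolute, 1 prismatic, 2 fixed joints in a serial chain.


Given: serial robot with 5 revolute, 1 prismatic, 2 fixed joints
DOF contribution per joint type: revolute=1, prismatic=1, spherical=3, fixed=0
DOF = 5*1 + 1*1 + 2*0
DOF = 6

6


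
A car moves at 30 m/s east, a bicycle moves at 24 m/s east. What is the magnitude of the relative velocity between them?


Given: v_A = 30 m/s east, v_B = 24 m/s east
Both move in the same direction; relative speed = |v_A - v_B|
|30 - 24| = |6|
= 6 m/s

6 m/s


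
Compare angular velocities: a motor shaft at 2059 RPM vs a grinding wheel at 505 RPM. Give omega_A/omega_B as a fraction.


Given: RPM_A = 2059, RPM_B = 505
omega = 2*pi*RPM/60, so omega_A/omega_B = RPM_A / RPM_B
omega_A/omega_B = 2059 / 505
omega_A/omega_B = 2059/505

2059/505


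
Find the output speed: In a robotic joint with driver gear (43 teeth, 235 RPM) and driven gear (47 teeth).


Given: N1 = 43 teeth, w1 = 235 RPM, N2 = 47 teeth
Using N1*w1 = N2*w2
w2 = N1*w1 / N2
w2 = 43*235 / 47
w2 = 10105 / 47
w2 = 215 RPM

215 RPM


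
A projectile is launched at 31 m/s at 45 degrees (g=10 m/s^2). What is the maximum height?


Given: v0 = 31 m/s, theta = 45 deg, g = 10 m/s^2
sin^2(45) = 1/2
Using H = v0^2 * sin^2(theta) / (2*g)
H = 31^2 * 1/2 / (2*10)
H = 961 * 1/2 / 20
H = 961/2 / 20
H = 961/40 m

961/40 m


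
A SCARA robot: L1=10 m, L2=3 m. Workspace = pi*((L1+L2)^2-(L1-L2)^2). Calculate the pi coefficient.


Given: L1 = 10, L2 = 3
(L1+L2)^2 = (13)^2 = 169
(L1-L2)^2 = (7)^2 = 49
Difference = 169 - 49 = 120
This equals 4*L1*L2 = 4*10*3 = 120
Workspace area = 120*pi

120


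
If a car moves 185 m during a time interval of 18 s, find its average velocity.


Given: distance d = 185 m, time t = 18 s
Using v = d / t
v = 185 / 18
v = 185/18 m/s

185/18 m/s


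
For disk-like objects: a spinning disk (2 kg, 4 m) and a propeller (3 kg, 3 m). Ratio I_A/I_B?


Given: M1=2 kg, R1=4 m, M2=3 kg, R2=3 m
For a disk: I = (1/2)*M*R^2, so I_A/I_B = (M1*R1^2)/(M2*R2^2)
M1*R1^2 = 2*16 = 32
M2*R2^2 = 3*9 = 27
I_A/I_B = 32/27 = 32/27

32/27


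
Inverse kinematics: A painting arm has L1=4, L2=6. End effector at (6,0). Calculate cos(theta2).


Given: L1 = 4, L2 = 6, target (x, y) = (6, 0)
Using cos(theta2) = (x^2 + y^2 - L1^2 - L2^2) / (2*L1*L2)
x^2 + y^2 = 6^2 + 0 = 36
L1^2 + L2^2 = 16 + 36 = 52
Numerator = 36 - 52 = -16
Denominator = 2*4*6 = 48
cos(theta2) = -16/48 = -1/3

-1/3


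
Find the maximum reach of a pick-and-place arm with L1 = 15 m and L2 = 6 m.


Given: L1 = 15 m, L2 = 6 m
For a 2-link planar arm, max reach = L1 + L2 (fully extended)
Max reach = 15 + 6
Max reach = 21 m

21 m


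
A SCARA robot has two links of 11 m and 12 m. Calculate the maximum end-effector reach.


Given: L1 = 11 m, L2 = 12 m
For a 2-link planar arm, max reach = L1 + L2 (fully extended)
Max reach = 11 + 12
Max reach = 23 m

23 m


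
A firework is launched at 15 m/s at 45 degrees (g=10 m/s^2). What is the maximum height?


Given: v0 = 15 m/s, theta = 45 deg, g = 10 m/s^2
sin^2(45) = 1/2
Using H = v0^2 * sin^2(theta) / (2*g)
H = 15^2 * 1/2 / (2*10)
H = 225 * 1/2 / 20
H = 225/2 / 20
H = 45/8 m

45/8 m


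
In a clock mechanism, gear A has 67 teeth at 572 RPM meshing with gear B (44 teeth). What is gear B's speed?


Given: N1 = 67 teeth, w1 = 572 RPM, N2 = 44 teeth
Using N1*w1 = N2*w2
w2 = N1*w1 / N2
w2 = 67*572 / 44
w2 = 38324 / 44
w2 = 871 RPM

871 RPM


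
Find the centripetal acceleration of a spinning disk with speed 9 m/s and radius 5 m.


Given: v = 9 m/s, r = 5 m
Using a_c = v^2 / r
a_c = 9^2 / 5
a_c = 81 / 5
a_c = 81/5 m/s^2

81/5 m/s^2


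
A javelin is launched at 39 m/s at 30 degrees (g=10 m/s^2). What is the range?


Given: v0 = 39 m/s, theta = 30 deg, g = 10 m/s^2
sin(2*30) = sin(60) = sqrt(3)/2
Using R = v0^2 * sin(2*theta) / g
R = 39^2 * (sqrt(3)/2) / 10
R = 1521 * sqrt(3) / 20
R = 1521/20*sqrt(3) m

1521/20*sqrt(3) m


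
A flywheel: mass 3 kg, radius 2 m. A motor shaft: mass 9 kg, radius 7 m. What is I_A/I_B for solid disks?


Given: M1=3 kg, R1=2 m, M2=9 kg, R2=7 m
For a disk: I = (1/2)*M*R^2, so I_A/I_B = (M1*R1^2)/(M2*R2^2)
M1*R1^2 = 3*4 = 12
M2*R2^2 = 9*49 = 441
I_A/I_B = 12/441 = 4/147

4/147


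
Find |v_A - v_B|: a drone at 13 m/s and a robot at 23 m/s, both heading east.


Given: v_A = 13 m/s east, v_B = 23 m/s east
Both move in the same direction; relative speed = |v_A - v_B|
|13 - 23| = |-10|
= 10 m/s

10 m/s


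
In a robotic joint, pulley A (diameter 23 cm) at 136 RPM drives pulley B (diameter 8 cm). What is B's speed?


Given: D1 = 23 cm, w1 = 136 RPM, D2 = 8 cm
Using D1*w1 = D2*w2
w2 = D1*w1 / D2
w2 = 23*136 / 8
w2 = 3128 / 8
w2 = 391 RPM

391 RPM


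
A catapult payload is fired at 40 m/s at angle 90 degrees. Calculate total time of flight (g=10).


Given: v0 = 40 m/s, theta = 90 deg, g = 10 m/s^2
sin(90) = 1
Using T = 2*v0*sin(theta) / g
T = 2*40*1 / 10
T = 80 / 10
T = 8 s

8 s


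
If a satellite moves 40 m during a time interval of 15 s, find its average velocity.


Given: distance d = 40 m, time t = 15 s
Using v = d / t
v = 40 / 15
v = 8/3 m/s

8/3 m/s


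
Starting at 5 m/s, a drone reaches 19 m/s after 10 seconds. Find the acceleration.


Given: initial velocity v0 = 5 m/s, final velocity v = 19 m/s, time t = 10 s
Using a = (v - v0) / t
a = (19 - 5) / 10
a = 14 / 10
a = 7/5 m/s^2

7/5 m/s^2


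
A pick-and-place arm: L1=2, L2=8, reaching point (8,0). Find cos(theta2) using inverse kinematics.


Given: L1 = 2, L2 = 8, target (x, y) = (8, 0)
Using cos(theta2) = (x^2 + y^2 - L1^2 - L2^2) / (2*L1*L2)
x^2 + y^2 = 8^2 + 0 = 64
L1^2 + L2^2 = 4 + 64 = 68
Numerator = 64 - 68 = -4
Denominator = 2*2*8 = 32
cos(theta2) = -4/32 = -1/8

-1/8


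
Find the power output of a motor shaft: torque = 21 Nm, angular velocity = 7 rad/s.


Given: tau = 21 Nm, omega = 7 rad/s
Using P = tau * omega
P = 21 * 7
P = 147 W

147 W


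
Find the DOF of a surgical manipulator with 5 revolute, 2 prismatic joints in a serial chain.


Given: serial robot with 5 revolute, 2 prismatic joints
DOF contribution per joint type: revolute=1, prismatic=1, spherical=3, fixed=0
DOF = 5*1 + 2*1
DOF = 7

7


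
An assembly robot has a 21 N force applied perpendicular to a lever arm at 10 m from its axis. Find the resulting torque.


Given: F = 21 N, r = 10 m, angle = 90 deg (perpendicular)
Using tau = F * r * sin(90)
sin(90) = 1
tau = 21 * 10 * 1
tau = 210 Nm

210 Nm


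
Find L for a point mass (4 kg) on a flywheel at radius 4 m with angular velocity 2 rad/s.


Given: m = 4 kg, r = 4 m, omega = 2 rad/s
For a point mass: I = m*r^2
I = 4*4^2 = 4*16 = 64
L = I*omega = 64*2
L = 128 kg*m^2/s

128 kg*m^2/s


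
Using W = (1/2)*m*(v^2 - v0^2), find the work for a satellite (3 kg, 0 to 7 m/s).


Given: m = 3 kg, v0 = 0 m/s, v = 7 m/s
Using W = (1/2)*m*(v^2 - v0^2)
v^2 = 7^2 = 49
v0^2 = 0^2 = 0
v^2 - v0^2 = 49 - 0 = 49
W = (1/2)*3*49 = 147/2 J

147/2 J


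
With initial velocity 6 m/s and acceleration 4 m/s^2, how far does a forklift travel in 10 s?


Given: v0 = 6 m/s, a = 4 m/s^2, t = 10 s
Using s = v0*t + (1/2)*a*t^2
s = 6*10 + (1/2)*4*10^2
s = 60 + (1/2)*400
s = 60 + 200
s = 260

260 m


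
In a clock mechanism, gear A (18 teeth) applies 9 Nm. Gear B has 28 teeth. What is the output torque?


Given: N1 = 18, N2 = 28, T1 = 9 Nm
Using T2/T1 = N2/N1
T2 = T1 * N2 / N1
T2 = 9 * 28 / 18
T2 = 252 / 18
T2 = 14 Nm

14 Nm


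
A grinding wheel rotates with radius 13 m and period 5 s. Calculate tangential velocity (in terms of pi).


Given: radius r = 13 m, period T = 5 s
Using v = 2*pi*r / T
v = 2*pi*13 / 5
v = 26*pi / 5
v = 26/5*pi m/s

26/5*pi m/s


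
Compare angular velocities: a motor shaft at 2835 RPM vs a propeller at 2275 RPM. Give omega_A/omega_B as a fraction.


Given: RPM_A = 2835, RPM_B = 2275
omega = 2*pi*RPM/60, so omega_A/omega_B = RPM_A / RPM_B
omega_A/omega_B = 2835 / 2275
omega_A/omega_B = 81/65

81/65


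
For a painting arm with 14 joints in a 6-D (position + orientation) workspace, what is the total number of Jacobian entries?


Given: task space dimension = 6, joints = 14
Jacobian is a 6 x 14 matrix
Total entries = rows * columns
Total = 6 * 14
Total = 84

84


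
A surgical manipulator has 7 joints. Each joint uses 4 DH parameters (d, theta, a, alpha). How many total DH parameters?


Given: 7 joints, 4 DH parameters per joint (d, theta, a, alpha)
Total DH parameters = number_of_joints * 4
Total = 7 * 4
Total = 28

28


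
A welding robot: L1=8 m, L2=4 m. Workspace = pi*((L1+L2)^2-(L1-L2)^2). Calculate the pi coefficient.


Given: L1 = 8, L2 = 4
(L1+L2)^2 = (12)^2 = 144
(L1-L2)^2 = (4)^2 = 16
Difference = 144 - 16 = 128
This equals 4*L1*L2 = 4*8*4 = 128
Workspace area = 128*pi

128


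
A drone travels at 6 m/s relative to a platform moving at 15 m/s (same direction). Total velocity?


Given: object velocity = 6 m/s, platform velocity = 15 m/s (same direction)
Using classical velocity addition: v_total = v_object + v_platform
v_total = 6 + 15
v_total = 21 m/s

21 m/s


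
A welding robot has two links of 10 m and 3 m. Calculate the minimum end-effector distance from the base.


Given: L1 = 10 m, L2 = 3 m
For a 2-link planar arm, min reach = |L1 - L2| (second link folded back)
Min reach = |10 - 3|
Min reach = 7 m

7 m


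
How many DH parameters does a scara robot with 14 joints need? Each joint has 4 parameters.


Given: 14 joints, 4 DH parameters per joint (d, theta, a, alpha)
Total DH parameters = number_of_joints * 4
Total = 14 * 4
Total = 56

56


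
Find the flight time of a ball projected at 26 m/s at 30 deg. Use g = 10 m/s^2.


Given: v0 = 26 m/s, theta = 30 deg, g = 10 m/s^2
sin(30) = 1/2
Using T = 2*v0*sin(theta) / g
T = 2*26*1/2 / 10
T = 26 / 10
T = 13/5 s

13/5 s


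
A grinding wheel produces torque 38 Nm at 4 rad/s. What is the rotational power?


Given: tau = 38 Nm, omega = 4 rad/s
Using P = tau * omega
P = 38 * 4
P = 152 W

152 W


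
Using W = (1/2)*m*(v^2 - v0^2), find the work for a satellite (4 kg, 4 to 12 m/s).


Given: m = 4 kg, v0 = 4 m/s, v = 12 m/s
Using W = (1/2)*m*(v^2 - v0^2)
v^2 = 12^2 = 144
v0^2 = 4^2 = 16
v^2 - v0^2 = 144 - 16 = 128
W = (1/2)*4*128 = 256 J

256 J


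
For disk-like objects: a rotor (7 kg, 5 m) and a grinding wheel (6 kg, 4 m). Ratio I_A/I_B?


Given: M1=7 kg, R1=5 m, M2=6 kg, R2=4 m
For a disk: I = (1/2)*M*R^2, so I_A/I_B = (M1*R1^2)/(M2*R2^2)
M1*R1^2 = 7*25 = 175
M2*R2^2 = 6*16 = 96
I_A/I_B = 175/96 = 175/96

175/96


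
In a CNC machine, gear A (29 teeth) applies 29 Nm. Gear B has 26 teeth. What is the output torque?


Given: N1 = 29, N2 = 26, T1 = 29 Nm
Using T2/T1 = N2/N1
T2 = T1 * N2 / N1
T2 = 29 * 26 / 29
T2 = 754 / 29
T2 = 26 Nm

26 Nm


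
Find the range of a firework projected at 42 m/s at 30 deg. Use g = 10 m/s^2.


Given: v0 = 42 m/s, theta = 30 deg, g = 10 m/s^2
sin(2*30) = sin(60) = sqrt(3)/2
Using R = v0^2 * sin(2*theta) / g
R = 42^2 * (sqrt(3)/2) / 10
R = 1764 * sqrt(3) / 20
R = 441/5*sqrt(3) m

441/5*sqrt(3) m


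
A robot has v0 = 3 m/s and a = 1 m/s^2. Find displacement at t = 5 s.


Given: v0 = 3 m/s, a = 1 m/s^2, t = 5 s
Using s = v0*t + (1/2)*a*t^2
s = 3*5 + (1/2)*1*5^2
s = 15 + (1/2)*25
s = 15 + 25/2
s = 55/2

55/2 m


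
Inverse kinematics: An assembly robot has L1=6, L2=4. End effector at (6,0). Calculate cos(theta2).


Given: L1 = 6, L2 = 4, target (x, y) = (6, 0)
Using cos(theta2) = (x^2 + y^2 - L1^2 - L2^2) / (2*L1*L2)
x^2 + y^2 = 6^2 + 0 = 36
L1^2 + L2^2 = 36 + 16 = 52
Numerator = 36 - 52 = -16
Denominator = 2*6*4 = 48
cos(theta2) = -16/48 = -1/3

-1/3


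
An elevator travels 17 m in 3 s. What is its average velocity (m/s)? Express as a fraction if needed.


Given: distance d = 17 m, time t = 3 s
Using v = d / t
v = 17 / 3
v = 17/3 m/s

17/3 m/s


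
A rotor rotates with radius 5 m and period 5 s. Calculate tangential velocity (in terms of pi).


Given: radius r = 5 m, period T = 5 s
Using v = 2*pi*r / T
v = 2*pi*5 / 5
v = 10*pi / 5
v = 2*pi m/s

2*pi m/s


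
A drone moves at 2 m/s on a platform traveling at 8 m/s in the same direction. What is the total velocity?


Given: object velocity = 2 m/s, platform velocity = 8 m/s (same direction)
Using classical velocity addition: v_total = v_object + v_platform
v_total = 2 + 8
v_total = 10 m/s

10 m/s


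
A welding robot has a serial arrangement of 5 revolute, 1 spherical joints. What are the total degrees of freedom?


Given: serial robot with 5 revolute, 1 spherical joints
DOF contribution per joint type: revolute=1, prismatic=1, spherical=3, fixed=0
DOF = 5*1 + 1*3
DOF = 8

8


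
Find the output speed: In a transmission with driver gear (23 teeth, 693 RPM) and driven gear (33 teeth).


Given: N1 = 23 teeth, w1 = 693 RPM, N2 = 33 teeth
Using N1*w1 = N2*w2
w2 = N1*w1 / N2
w2 = 23*693 / 33
w2 = 15939 / 33
w2 = 483 RPM

483 RPM
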